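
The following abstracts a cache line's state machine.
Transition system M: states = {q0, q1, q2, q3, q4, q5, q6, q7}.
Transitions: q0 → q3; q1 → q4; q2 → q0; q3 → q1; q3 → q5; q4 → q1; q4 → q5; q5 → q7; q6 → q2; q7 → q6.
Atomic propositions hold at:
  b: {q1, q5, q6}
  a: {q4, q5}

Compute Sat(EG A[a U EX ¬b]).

Sat(¬b) = {q0, q2, q3, q4, q7}
Sat(EX ¬b) = {s : some successor in {q0, q2, q3, q4, q7}} = {q0, q1, q2, q5, q6}
A[a U EX ¬b]: least fixpoint, start Z0 = Sat(EX ¬b) = {q0, q1, q2, q5, q6}, add states in Sat(a) with every successor in Z. Z1 = {q0, q1, q2, q4, q5, q6}; fixed.
Sat(A[a U EX ¬b]) = {q0, q1, q2, q4, q5, q6}
EG A[a U EX ¬b]: greatest fixpoint, start Z0 = {q0, q1, q2, q4, q5, q6}, keep only states in Sat with some successor in Z. Z1 = {q1, q2, q4, q6}; Z2 = {q1, q4, q6}; Z3 = {q1, q4}; fixed.
Sat(EG A[a U EX ¬b]) = {q1, q4}

{q1, q4}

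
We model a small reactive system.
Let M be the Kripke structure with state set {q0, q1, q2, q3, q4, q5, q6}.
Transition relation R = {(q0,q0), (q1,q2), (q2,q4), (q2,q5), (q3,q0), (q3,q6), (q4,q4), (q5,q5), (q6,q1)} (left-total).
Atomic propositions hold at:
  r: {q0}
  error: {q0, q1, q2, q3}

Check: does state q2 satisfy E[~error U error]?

Yes

Sat(~error) = {q4, q5, q6}
E[~error U error]: least fixpoint, start Z0 = Sat(error) = {q0, q1, q2, q3}, add states in Sat(~error) with some successor in Z. Z1 = {q0, q1, q2, q3, q6}; fixed.
Sat(E[~error U error]) = {q0, q1, q2, q3, q6}
q2 ∈ Sat(E[~error U error]) = {q0, q1, q2, q3, q6}, so the formula holds at q2.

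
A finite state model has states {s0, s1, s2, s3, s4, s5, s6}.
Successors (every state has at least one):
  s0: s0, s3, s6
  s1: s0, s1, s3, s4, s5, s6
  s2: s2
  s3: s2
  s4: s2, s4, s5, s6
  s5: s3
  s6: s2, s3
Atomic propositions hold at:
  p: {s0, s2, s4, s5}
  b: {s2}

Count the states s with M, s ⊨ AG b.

1

AG b: greatest fixpoint, start Z0 = {s2}, keep only states in Sat with every successor in Z. Already a fixed point.
Sat(AG b) = {s2}
|Sat(AG b)| = |{s2}| = 1.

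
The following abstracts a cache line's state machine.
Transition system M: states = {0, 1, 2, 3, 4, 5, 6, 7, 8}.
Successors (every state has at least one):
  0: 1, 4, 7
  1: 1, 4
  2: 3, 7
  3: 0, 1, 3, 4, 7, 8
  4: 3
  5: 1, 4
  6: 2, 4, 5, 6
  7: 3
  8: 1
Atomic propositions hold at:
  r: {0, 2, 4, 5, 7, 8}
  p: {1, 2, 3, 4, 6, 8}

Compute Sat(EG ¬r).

Sat(¬r) = {1, 3, 6}
EG ¬r: greatest fixpoint, start Z0 = {1, 3, 6}, keep only states in Sat with some successor in Z. Already a fixed point.
Sat(EG ¬r) = {1, 3, 6}

{1, 3, 6}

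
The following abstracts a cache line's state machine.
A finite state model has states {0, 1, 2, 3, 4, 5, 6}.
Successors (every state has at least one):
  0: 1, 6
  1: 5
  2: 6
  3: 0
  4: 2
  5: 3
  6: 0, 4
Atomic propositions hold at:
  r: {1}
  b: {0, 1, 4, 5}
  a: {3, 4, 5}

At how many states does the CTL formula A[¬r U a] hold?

Sat(¬r) = {0, 2, 3, 4, 5, 6}
A[¬r U a]: least fixpoint, start Z0 = Sat(a) = {3, 4, 5}, add states in Sat(¬r) with every successor in Z. Already a fixed point.
Sat(A[¬r U a]) = {3, 4, 5}
|Sat(A[¬r U a])| = |{3, 4, 5}| = 3.

3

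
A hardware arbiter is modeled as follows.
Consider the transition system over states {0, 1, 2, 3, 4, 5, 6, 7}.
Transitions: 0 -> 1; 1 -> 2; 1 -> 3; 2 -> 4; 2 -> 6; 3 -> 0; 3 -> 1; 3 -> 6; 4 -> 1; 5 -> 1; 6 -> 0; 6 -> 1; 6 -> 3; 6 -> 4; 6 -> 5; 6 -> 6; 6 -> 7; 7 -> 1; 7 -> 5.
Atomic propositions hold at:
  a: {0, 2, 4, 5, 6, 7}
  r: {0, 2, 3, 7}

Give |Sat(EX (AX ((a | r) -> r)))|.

7

Sat(a | r) = {0, 2, 3, 4, 5, 6, 7}
Sat((a | r) -> r) = {0, 1, 2, 3, 7}
Sat(AX ((a | r) -> r)) = {s : every successor in {0, 1, 2, 3, 7}} = {0, 1, 4, 5}
Sat(EX (AX ((a | r) -> r))) = {s : some successor in {0, 1, 4, 5}} = {0, 2, 3, 4, 5, 6, 7}
|Sat(EX (AX ((a | r) -> r)))| = |{0, 2, 3, 4, 5, 6, 7}| = 7.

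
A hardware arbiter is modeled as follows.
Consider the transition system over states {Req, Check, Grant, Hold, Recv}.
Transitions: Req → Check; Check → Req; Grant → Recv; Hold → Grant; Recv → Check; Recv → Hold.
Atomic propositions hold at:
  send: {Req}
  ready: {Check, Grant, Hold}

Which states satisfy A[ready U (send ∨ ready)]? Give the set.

Sat(send ∨ ready) = {Req, Check, Grant, Hold}
A[ready U (send ∨ ready)]: least fixpoint, start Z0 = Sat((send ∨ ready)) = {Req, Check, Grant, Hold}, add states in Sat(ready) with every successor in Z. Already a fixed point.
Sat(A[ready U (send ∨ ready)]) = {Req, Check, Grant, Hold}

{Req, Check, Grant, Hold}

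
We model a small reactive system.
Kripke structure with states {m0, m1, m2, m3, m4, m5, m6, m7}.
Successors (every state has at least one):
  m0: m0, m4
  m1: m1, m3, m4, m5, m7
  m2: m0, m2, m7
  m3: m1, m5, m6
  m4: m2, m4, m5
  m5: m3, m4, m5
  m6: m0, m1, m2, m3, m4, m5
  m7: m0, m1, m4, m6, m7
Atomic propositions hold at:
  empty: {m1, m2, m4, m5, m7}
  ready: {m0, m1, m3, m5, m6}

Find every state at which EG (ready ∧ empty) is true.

{m1, m5}

Sat(ready ∧ empty) = {m1, m5}
EG (ready ∧ empty): greatest fixpoint, start Z0 = {m1, m5}, keep only states in Sat with some successor in Z. Already a fixed point.
Sat(EG (ready ∧ empty)) = {m1, m5}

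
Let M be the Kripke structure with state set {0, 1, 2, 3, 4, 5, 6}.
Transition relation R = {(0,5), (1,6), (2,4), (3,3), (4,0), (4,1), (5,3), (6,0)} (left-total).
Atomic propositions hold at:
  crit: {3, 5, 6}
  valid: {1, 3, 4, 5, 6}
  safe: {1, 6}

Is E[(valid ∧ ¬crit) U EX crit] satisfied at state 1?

Sat(¬crit) = {0, 1, 2, 4}
Sat(valid ∧ ¬crit) = {1, 4}
Sat(EX crit) = {s : some successor in {3, 5, 6}} = {0, 1, 3, 5}
E[(valid ∧ ¬crit) U EX crit]: least fixpoint, start Z0 = Sat(EX crit) = {0, 1, 3, 5}, add states in Sat(valid ∧ ¬crit) with some successor in Z. Z1 = {0, 1, 3, 4, 5}; fixed.
Sat(E[(valid ∧ ¬crit) U EX crit]) = {0, 1, 3, 4, 5}
1 ∈ Sat(E[(valid ∧ ¬crit) U EX crit]) = {0, 1, 3, 4, 5}, so the formula holds at 1.

Yes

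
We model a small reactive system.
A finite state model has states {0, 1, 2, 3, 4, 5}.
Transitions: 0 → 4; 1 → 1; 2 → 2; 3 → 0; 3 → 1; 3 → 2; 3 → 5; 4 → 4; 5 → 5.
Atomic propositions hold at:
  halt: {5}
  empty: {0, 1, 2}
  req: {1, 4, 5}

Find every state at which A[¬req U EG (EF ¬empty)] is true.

{0, 3, 4, 5}

Sat(¬req) = {0, 2, 3}
Sat(¬empty) = {3, 4, 5}
EF ¬empty: least fixpoint, start Z0 = {3, 4, 5}, add states with some successor in Z. Z1 = {0, 3, 4, 5}; fixed.
Sat(EF ¬empty) = {0, 3, 4, 5}
EG (EF ¬empty): greatest fixpoint, start Z0 = {0, 3, 4, 5}, keep only states in Sat with some successor in Z. Already a fixed point.
Sat(EG (EF ¬empty)) = {0, 3, 4, 5}
A[¬req U EG (EF ¬empty)]: least fixpoint, start Z0 = Sat(EG (EF ¬empty)) = {0, 3, 4, 5}, add states in Sat(¬req) with every successor in Z. Already a fixed point.
Sat(A[¬req U EG (EF ¬empty)]) = {0, 3, 4, 5}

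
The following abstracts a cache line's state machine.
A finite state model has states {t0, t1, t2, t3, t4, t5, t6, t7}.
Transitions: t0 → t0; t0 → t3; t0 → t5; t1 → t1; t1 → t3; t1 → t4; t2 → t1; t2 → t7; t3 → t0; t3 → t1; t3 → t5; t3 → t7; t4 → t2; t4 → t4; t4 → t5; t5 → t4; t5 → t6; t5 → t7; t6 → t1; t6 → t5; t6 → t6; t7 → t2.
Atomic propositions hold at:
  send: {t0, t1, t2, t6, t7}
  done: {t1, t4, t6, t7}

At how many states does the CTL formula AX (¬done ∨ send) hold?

Sat(¬done) = {t0, t2, t3, t5}
Sat(¬done ∨ send) = {t0, t1, t2, t3, t5, t6, t7}
Sat(AX (¬done ∨ send)) = {s : every successor in {t0, t1, t2, t3, t5, t6, t7}} = {t0, t2, t3, t6, t7}
|Sat(AX (¬done ∨ send))| = |{t0, t2, t3, t6, t7}| = 5.

5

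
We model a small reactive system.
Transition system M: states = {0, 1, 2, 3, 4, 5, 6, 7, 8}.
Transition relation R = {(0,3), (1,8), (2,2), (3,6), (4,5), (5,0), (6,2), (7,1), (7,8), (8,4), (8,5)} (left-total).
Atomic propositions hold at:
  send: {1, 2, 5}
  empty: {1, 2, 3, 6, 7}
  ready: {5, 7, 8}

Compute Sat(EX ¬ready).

{0, 2, 3, 5, 6, 7, 8}

Sat(¬ready) = {0, 1, 2, 3, 4, 6}
Sat(EX ¬ready) = {s : some successor in {0, 1, 2, 3, 4, 6}} = {0, 2, 3, 5, 6, 7, 8}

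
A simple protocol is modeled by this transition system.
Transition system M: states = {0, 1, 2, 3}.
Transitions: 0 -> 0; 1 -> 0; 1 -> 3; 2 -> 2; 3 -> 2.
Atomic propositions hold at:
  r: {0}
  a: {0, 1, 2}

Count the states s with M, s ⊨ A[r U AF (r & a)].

Sat(r & a) = {0}
AF (r & a): least fixpoint, start Z0 = {0}, add states with every successor in Z. Already a fixed point.
Sat(AF (r & a)) = {0}
A[r U AF (r & a)]: least fixpoint, start Z0 = Sat(AF (r & a)) = {0}, add states in Sat(r) with every successor in Z. Already a fixed point.
Sat(A[r U AF (r & a)]) = {0}
|Sat(A[r U AF (r & a)])| = |{0}| = 1.

1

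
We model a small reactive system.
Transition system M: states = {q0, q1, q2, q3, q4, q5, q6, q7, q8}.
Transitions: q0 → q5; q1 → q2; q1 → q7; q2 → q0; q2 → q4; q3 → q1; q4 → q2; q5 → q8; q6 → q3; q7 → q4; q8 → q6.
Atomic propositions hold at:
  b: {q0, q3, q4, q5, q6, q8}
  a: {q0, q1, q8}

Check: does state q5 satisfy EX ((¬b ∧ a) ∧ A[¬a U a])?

No

Sat(¬b) = {q1, q2, q7}
Sat(¬b ∧ a) = {q1}
Sat(¬a) = {q2, q3, q4, q5, q6, q7}
A[¬a U a]: least fixpoint, start Z0 = Sat(a) = {q0, q1, q8}, add states in Sat(¬a) with every successor in Z. Z1 = {q0, q1, q3, q5, q8}; Z2 = {q0, q1, q3, q5, q6, q8}; fixed.
Sat(A[¬a U a]) = {q0, q1, q3, q5, q6, q8}
Sat((¬b ∧ a) ∧ A[¬a U a]) = {q1}
Sat(EX ((¬b ∧ a) ∧ A[¬a U a])) = {s : some successor in {q1}} = {q3}
q5 ∉ Sat(EX ((¬b ∧ a) ∧ A[¬a U a])) = {q3}, so the formula does not hold at q5.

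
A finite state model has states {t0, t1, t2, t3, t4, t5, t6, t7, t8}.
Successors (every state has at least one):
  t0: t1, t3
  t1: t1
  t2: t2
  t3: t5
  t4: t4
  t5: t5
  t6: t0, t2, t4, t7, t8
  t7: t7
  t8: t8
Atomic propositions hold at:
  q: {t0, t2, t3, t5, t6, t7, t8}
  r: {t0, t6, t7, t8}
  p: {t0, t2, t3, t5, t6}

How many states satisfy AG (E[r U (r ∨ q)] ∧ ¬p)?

Sat(r ∨ q) = {t0, t2, t3, t5, t6, t7, t8}
E[r U (r ∨ q)]: least fixpoint, start Z0 = Sat((r ∨ q)) = {t0, t2, t3, t5, t6, t7, t8}, add states in Sat(r) with some successor in Z. Already a fixed point.
Sat(E[r U (r ∨ q)]) = {t0, t2, t3, t5, t6, t7, t8}
Sat(¬p) = {t1, t4, t7, t8}
Sat(E[r U (r ∨ q)] ∧ ¬p) = {t7, t8}
AG (E[r U (r ∨ q)] ∧ ¬p): greatest fixpoint, start Z0 = {t7, t8}, keep only states in Sat with every successor in Z. Already a fixed point.
Sat(AG (E[r U (r ∨ q)] ∧ ¬p)) = {t7, t8}
|Sat(AG (E[r U (r ∨ q)] ∧ ¬p))| = |{t7, t8}| = 2.

2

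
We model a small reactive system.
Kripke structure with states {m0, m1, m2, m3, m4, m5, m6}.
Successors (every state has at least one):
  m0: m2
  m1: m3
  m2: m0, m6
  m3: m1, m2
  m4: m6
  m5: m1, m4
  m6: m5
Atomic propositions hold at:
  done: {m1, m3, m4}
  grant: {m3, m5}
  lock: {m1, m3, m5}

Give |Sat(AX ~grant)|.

Sat(~grant) = {m0, m1, m2, m4, m6}
Sat(AX ~grant) = {s : every successor in {m0, m1, m2, m4, m6}} = {m0, m2, m3, m4, m5}
|Sat(AX ~grant)| = |{m0, m2, m3, m4, m5}| = 5.

5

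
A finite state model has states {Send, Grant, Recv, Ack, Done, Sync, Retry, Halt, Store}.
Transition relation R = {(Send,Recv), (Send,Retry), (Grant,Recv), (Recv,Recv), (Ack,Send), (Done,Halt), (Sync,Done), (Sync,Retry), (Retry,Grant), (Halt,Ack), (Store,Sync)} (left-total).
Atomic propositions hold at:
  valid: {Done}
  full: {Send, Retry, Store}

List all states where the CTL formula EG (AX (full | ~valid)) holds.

Sat(~valid) = {Send, Grant, Recv, Ack, Sync, Retry, Halt, Store}
Sat(full | ~valid) = {Send, Grant, Recv, Ack, Sync, Retry, Halt, Store}
Sat(AX (full | ~valid)) = {s : every successor in {Send, Grant, Recv, Ack, Sync, Retry, Halt, Store}} = {Send, Grant, Recv, Ack, Done, Retry, Halt, Store}
EG (AX (full | ~valid)): greatest fixpoint, start Z0 = {Send, Grant, Recv, Ack, Done, Retry, Halt, Store}, keep only states in Sat with some successor in Z. Z1 = {Send, Grant, Recv, Ack, Done, Retry, Halt}; fixed.
Sat(EG (AX (full | ~valid))) = {Send, Grant, Recv, Ack, Done, Retry, Halt}

{Send, Grant, Recv, Ack, Done, Retry, Halt}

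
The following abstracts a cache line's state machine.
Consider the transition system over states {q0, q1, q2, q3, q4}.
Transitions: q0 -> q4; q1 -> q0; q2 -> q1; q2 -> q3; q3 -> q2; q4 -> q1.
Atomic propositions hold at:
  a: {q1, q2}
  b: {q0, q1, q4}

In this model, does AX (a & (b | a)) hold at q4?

Yes

Sat(b | a) = {q0, q1, q2, q4}
Sat(a & (b | a)) = {q1, q2}
Sat(AX (a & (b | a))) = {s : every successor in {q1, q2}} = {q3, q4}
q4 ∈ Sat(AX (a & (b | a))) = {q3, q4}, so the formula holds at q4.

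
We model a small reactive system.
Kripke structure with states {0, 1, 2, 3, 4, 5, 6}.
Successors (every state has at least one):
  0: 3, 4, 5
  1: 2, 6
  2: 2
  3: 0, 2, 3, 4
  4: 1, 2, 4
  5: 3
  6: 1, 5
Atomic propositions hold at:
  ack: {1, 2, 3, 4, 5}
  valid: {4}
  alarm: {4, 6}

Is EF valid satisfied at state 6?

Yes

EF valid: least fixpoint, start Z0 = {4}, add states with some successor in Z. Z1 = {0, 3, 4}; Z2 = {0, 3, 4, 5}; Z3 = {0, 3, 4, 5, 6}; Z4 = {0, 1, 3, 4, 5, 6}; fixed.
Sat(EF valid) = {0, 1, 3, 4, 5, 6}
6 ∈ Sat(EF valid) = {0, 1, 3, 4, 5, 6}, so the formula holds at 6.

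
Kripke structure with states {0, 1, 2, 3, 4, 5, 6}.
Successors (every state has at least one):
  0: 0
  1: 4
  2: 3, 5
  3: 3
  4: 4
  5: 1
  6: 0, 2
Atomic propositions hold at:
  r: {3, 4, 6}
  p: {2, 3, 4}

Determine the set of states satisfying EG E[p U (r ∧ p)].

{2, 3, 4}

Sat(r ∧ p) = {3, 4}
E[p U (r ∧ p)]: least fixpoint, start Z0 = Sat((r ∧ p)) = {3, 4}, add states in Sat(p) with some successor in Z. Z1 = {2, 3, 4}; fixed.
Sat(E[p U (r ∧ p)]) = {2, 3, 4}
EG E[p U (r ∧ p)]: greatest fixpoint, start Z0 = {2, 3, 4}, keep only states in Sat with some successor in Z. Already a fixed point.
Sat(EG E[p U (r ∧ p)]) = {2, 3, 4}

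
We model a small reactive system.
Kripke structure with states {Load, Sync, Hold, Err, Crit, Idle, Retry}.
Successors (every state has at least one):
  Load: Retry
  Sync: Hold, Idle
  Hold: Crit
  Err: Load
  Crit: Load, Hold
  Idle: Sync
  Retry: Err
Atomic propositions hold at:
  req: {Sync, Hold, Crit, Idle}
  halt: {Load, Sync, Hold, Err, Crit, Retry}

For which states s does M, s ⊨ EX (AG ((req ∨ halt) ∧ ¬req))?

{Load, Err, Crit, Retry}

Sat(req ∨ halt) = {Load, Sync, Hold, Err, Crit, Idle, Retry}
Sat(¬req) = {Load, Err, Retry}
Sat((req ∨ halt) ∧ ¬req) = {Load, Err, Retry}
AG ((req ∨ halt) ∧ ¬req): greatest fixpoint, start Z0 = {Load, Err, Retry}, keep only states in Sat with every successor in Z. Already a fixed point.
Sat(AG ((req ∨ halt) ∧ ¬req)) = {Load, Err, Retry}
Sat(EX (AG ((req ∨ halt) ∧ ¬req))) = {s : some successor in {Load, Err, Retry}} = {Load, Err, Crit, Retry}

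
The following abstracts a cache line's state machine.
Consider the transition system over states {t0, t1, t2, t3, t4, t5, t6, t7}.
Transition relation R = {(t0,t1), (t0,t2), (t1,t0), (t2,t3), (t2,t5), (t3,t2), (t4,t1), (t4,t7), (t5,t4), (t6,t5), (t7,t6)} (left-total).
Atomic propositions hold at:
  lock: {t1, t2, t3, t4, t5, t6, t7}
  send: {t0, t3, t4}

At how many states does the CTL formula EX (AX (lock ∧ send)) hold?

2

Sat(lock ∧ send) = {t3, t4}
Sat(AX (lock ∧ send)) = {s : every successor in {t3, t4}} = {t5}
Sat(EX (AX (lock ∧ send))) = {s : some successor in {t5}} = {t2, t6}
|Sat(EX (AX (lock ∧ send)))| = |{t2, t6}| = 2.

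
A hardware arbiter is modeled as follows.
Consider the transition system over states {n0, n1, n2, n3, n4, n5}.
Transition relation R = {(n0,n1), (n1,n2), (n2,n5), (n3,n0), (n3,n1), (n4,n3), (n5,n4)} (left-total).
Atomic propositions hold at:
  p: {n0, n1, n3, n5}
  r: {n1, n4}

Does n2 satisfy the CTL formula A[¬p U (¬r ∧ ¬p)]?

Sat(¬p) = {n2, n4}
Sat(¬r) = {n0, n2, n3, n5}
Sat(¬r ∧ ¬p) = {n2}
A[¬p U (¬r ∧ ¬p)]: least fixpoint, start Z0 = Sat((¬r ∧ ¬p)) = {n2}, add states in Sat(¬p) with every successor in Z. Already a fixed point.
Sat(A[¬p U (¬r ∧ ¬p)]) = {n2}
n2 ∈ Sat(A[¬p U (¬r ∧ ¬p)]) = {n2}, so the formula holds at n2.

Yes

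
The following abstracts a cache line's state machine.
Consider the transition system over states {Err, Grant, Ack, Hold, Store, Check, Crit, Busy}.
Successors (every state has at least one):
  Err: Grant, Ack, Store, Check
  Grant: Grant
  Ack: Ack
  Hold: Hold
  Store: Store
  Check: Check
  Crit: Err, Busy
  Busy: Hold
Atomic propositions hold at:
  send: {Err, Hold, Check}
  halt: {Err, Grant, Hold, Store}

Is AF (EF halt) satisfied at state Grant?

EF halt: least fixpoint, start Z0 = {Err, Grant, Hold, Store}, add states with some successor in Z. Z1 = {Err, Grant, Hold, Store, Crit, Busy}; fixed.
Sat(EF halt) = {Err, Grant, Hold, Store, Crit, Busy}
AF (EF halt): least fixpoint, start Z0 = {Err, Grant, Hold, Store, Crit, Busy}, add states with every successor in Z. Already a fixed point.
Sat(AF (EF halt)) = {Err, Grant, Hold, Store, Crit, Busy}
Grant ∈ Sat(AF (EF halt)) = {Err, Grant, Hold, Store, Crit, Busy}, so the formula holds at Grant.

Yes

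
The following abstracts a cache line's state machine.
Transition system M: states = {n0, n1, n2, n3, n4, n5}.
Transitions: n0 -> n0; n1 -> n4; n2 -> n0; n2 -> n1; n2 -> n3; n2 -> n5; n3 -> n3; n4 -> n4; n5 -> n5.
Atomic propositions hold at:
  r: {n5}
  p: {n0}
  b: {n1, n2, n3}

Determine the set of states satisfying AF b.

AF b: least fixpoint, start Z0 = {n1, n2, n3}, add states with every successor in Z. Already a fixed point.
Sat(AF b) = {n1, n2, n3}

{n1, n2, n3}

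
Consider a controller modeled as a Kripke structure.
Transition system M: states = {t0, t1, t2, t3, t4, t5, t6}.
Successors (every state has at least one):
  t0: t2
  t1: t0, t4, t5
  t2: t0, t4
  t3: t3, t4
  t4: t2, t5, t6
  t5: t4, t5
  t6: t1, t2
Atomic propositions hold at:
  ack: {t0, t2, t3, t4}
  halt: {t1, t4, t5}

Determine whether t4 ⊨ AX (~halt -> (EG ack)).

Sat(~halt) = {t0, t2, t3, t6}
EG ack: greatest fixpoint, start Z0 = {t0, t2, t3, t4}, keep only states in Sat with some successor in Z. Already a fixed point.
Sat(EG ack) = {t0, t2, t3, t4}
Sat(~halt -> (EG ack)) = {t0, t1, t2, t3, t4, t5}
Sat(AX (~halt -> (EG ack))) = {s : every successor in {t0, t1, t2, t3, t4, t5}} = {t0, t1, t2, t3, t5, t6}
t4 ∉ Sat(AX (~halt -> (EG ack))) = {t0, t1, t2, t3, t5, t6}, so the formula does not hold at t4.

No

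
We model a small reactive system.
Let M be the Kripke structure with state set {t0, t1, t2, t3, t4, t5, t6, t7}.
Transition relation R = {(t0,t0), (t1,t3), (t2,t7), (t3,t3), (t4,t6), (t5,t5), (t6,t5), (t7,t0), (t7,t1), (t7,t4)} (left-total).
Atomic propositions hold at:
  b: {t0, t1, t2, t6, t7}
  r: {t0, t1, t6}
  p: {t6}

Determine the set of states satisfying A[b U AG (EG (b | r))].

Sat(b | r) = {t0, t1, t2, t6, t7}
EG (b | r): greatest fixpoint, start Z0 = {t0, t1, t2, t6, t7}, keep only states in Sat with some successor in Z. Z1 = {t0, t2, t7}; fixed.
Sat(EG (b | r)) = {t0, t2, t7}
AG (EG (b | r)): greatest fixpoint, start Z0 = {t0, t2, t7}, keep only states in Sat with every successor in Z. Z1 = {t0, t2}; Z2 = {t0}; fixed.
Sat(AG (EG (b | r))) = {t0}
A[b U AG (EG (b | r))]: least fixpoint, start Z0 = Sat(AG (EG (b | r))) = {t0}, add states in Sat(b) with every successor in Z. Already a fixed point.
Sat(A[b U AG (EG (b | r))]) = {t0}

{t0}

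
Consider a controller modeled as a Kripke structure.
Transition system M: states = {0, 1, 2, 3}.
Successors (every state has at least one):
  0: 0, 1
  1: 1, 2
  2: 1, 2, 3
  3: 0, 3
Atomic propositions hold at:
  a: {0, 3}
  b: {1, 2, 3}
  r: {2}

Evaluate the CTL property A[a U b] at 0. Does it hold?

No

A[a U b]: least fixpoint, start Z0 = Sat(b) = {1, 2, 3}, add states in Sat(a) with every successor in Z. Already a fixed point.
Sat(A[a U b]) = {1, 2, 3}
0 ∉ Sat(A[a U b]) = {1, 2, 3}, so the formula does not hold at 0.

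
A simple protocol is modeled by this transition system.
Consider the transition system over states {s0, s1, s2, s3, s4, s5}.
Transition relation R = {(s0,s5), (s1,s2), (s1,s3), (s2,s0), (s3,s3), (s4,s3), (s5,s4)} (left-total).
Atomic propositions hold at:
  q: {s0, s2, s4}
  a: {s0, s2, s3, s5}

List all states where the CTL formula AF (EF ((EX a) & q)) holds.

Sat(EX a) = {s : some successor in {s0, s2, s3, s5}} = {s0, s1, s2, s3, s4}
Sat((EX a) & q) = {s0, s2, s4}
EF ((EX a) & q): least fixpoint, start Z0 = {s0, s2, s4}, add states with some successor in Z. Z1 = {s0, s1, s2, s4, s5}; fixed.
Sat(EF ((EX a) & q)) = {s0, s1, s2, s4, s5}
AF (EF ((EX a) & q)): least fixpoint, start Z0 = {s0, s1, s2, s4, s5}, add states with every successor in Z. Already a fixed point.
Sat(AF (EF ((EX a) & q))) = {s0, s1, s2, s4, s5}

{s0, s1, s2, s4, s5}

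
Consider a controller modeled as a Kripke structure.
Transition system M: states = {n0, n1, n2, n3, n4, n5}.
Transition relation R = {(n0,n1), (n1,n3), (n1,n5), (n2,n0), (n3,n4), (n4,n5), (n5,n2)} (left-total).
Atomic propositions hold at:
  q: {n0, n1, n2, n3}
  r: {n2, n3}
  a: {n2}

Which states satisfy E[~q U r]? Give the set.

{n2, n3, n4, n5}

Sat(~q) = {n4, n5}
E[~q U r]: least fixpoint, start Z0 = Sat(r) = {n2, n3}, add states in Sat(~q) with some successor in Z. Z1 = {n2, n3, n5}; Z2 = {n2, n3, n4, n5}; fixed.
Sat(E[~q U r]) = {n2, n3, n4, n5}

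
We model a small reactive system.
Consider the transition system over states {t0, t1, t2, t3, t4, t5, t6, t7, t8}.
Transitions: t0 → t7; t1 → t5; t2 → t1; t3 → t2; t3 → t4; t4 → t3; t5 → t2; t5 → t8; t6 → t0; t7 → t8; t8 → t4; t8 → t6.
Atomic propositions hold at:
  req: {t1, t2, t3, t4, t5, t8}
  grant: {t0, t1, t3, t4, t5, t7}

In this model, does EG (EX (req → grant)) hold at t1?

No

Sat(req → grant) = {t0, t1, t3, t4, t5, t6, t7}
Sat(EX (req → grant)) = {s : some successor in {t0, t1, t3, t4, t5, t6, t7}} = {t0, t1, t2, t3, t4, t6, t8}
EG (EX (req → grant)): greatest fixpoint, start Z0 = {t0, t1, t2, t3, t4, t6, t8}, keep only states in Sat with some successor in Z. Z1 = {t2, t3, t4, t6, t8}; Z2 = {t3, t4, t8}; fixed.
Sat(EG (EX (req → grant))) = {t3, t4, t8}
t1 ∉ Sat(EG (EX (req → grant))) = {t3, t4, t8}, so the formula does not hold at t1.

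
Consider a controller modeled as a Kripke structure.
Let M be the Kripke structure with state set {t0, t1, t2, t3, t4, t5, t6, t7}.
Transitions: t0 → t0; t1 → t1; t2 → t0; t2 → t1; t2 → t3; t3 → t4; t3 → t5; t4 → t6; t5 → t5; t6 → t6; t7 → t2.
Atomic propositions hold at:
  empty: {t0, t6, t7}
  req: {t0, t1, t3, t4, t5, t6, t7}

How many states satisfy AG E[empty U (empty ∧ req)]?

Sat(empty ∧ req) = {t0, t6, t7}
E[empty U (empty ∧ req)]: least fixpoint, start Z0 = Sat((empty ∧ req)) = {t0, t6, t7}, add states in Sat(empty) with some successor in Z. Already a fixed point.
Sat(E[empty U (empty ∧ req)]) = {t0, t6, t7}
AG E[empty U (empty ∧ req)]: greatest fixpoint, start Z0 = {t0, t6, t7}, keep only states in Sat with every successor in Z. Z1 = {t0, t6}; fixed.
Sat(AG E[empty U (empty ∧ req)]) = {t0, t6}
|Sat(AG E[empty U (empty ∧ req)])| = |{t0, t6}| = 2.

2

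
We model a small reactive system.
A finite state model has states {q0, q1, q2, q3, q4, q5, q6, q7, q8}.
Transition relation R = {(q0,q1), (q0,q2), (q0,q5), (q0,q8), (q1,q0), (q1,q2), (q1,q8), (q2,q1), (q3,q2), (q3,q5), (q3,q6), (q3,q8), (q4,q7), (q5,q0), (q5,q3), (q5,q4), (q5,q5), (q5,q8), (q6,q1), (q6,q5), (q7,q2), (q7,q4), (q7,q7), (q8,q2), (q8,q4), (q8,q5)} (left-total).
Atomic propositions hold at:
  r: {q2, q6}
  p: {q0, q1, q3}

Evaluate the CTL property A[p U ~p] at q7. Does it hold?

Yes

Sat(~p) = {q2, q4, q5, q6, q7, q8}
A[p U ~p]: least fixpoint, start Z0 = Sat(~p) = {q2, q4, q5, q6, q7, q8}, add states in Sat(p) with every successor in Z. Z1 = {q2, q3, q4, q5, q6, q7, q8}; fixed.
Sat(A[p U ~p]) = {q2, q3, q4, q5, q6, q7, q8}
q7 ∈ Sat(A[p U ~p]) = {q2, q3, q4, q5, q6, q7, q8}, so the formula holds at q7.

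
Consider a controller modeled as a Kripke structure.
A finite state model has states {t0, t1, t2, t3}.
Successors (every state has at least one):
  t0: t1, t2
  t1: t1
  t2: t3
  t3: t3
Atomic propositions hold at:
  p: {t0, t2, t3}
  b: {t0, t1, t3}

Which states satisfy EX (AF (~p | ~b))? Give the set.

Sat(~p) = {t1}
Sat(~b) = {t2}
Sat(~p | ~b) = {t1, t2}
AF (~p | ~b): least fixpoint, start Z0 = {t1, t2}, add states with every successor in Z. Z1 = {t0, t1, t2}; fixed.
Sat(AF (~p | ~b)) = {t0, t1, t2}
Sat(EX (AF (~p | ~b))) = {s : some successor in {t0, t1, t2}} = {t0, t1}

{t0, t1}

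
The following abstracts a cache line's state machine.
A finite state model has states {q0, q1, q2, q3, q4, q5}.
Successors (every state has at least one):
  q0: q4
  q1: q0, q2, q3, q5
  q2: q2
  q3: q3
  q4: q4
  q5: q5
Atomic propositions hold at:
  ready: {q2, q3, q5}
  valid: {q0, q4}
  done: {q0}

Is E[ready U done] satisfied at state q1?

E[ready U done]: least fixpoint, start Z0 = Sat(done) = {q0}, add states in Sat(ready) with some successor in Z. Already a fixed point.
Sat(E[ready U done]) = {q0}
q1 ∉ Sat(E[ready U done]) = {q0}, so the formula does not hold at q1.

No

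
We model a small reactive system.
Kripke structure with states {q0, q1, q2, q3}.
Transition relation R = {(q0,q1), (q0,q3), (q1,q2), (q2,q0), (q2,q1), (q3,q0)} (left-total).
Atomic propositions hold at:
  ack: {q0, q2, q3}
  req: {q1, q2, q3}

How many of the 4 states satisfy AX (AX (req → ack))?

Sat(req → ack) = {q0, q2, q3}
Sat(AX (req → ack)) = {s : every successor in {q0, q2, q3}} = {q1, q3}
Sat(AX (AX (req → ack))) = {s : every successor in {q1, q3}} = {q0}
|Sat(AX (AX (req → ack)))| = |{q0}| = 1.

1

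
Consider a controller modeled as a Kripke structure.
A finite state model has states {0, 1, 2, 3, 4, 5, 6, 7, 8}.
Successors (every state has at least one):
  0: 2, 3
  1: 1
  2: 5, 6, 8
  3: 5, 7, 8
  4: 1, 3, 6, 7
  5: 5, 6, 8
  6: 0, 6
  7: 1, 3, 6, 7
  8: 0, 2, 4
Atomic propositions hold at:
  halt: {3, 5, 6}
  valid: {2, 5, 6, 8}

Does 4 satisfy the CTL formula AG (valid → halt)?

Sat(valid → halt) = {0, 1, 3, 4, 5, 6, 7}
AG (valid → halt): greatest fixpoint, start Z0 = {0, 1, 3, 4, 5, 6, 7}, keep only states in Sat with every successor in Z. Z1 = {1, 4, 6, 7}; Z2 = {1}; fixed.
Sat(AG (valid → halt)) = {1}
4 ∉ Sat(AG (valid → halt)) = {1}, so the formula does not hold at 4.

No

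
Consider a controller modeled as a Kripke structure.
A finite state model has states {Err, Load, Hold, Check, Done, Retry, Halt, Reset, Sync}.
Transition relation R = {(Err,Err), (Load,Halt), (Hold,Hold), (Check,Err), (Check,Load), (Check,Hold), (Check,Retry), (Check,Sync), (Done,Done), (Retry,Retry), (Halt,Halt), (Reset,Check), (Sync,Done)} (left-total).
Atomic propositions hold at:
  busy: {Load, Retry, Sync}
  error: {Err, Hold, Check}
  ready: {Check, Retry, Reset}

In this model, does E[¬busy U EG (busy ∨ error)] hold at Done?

Sat(¬busy) = {Err, Hold, Check, Done, Halt, Reset}
Sat(busy ∨ error) = {Err, Load, Hold, Check, Retry, Sync}
EG (busy ∨ error): greatest fixpoint, start Z0 = {Err, Load, Hold, Check, Retry, Sync}, keep only states in Sat with some successor in Z. Z1 = {Err, Hold, Check, Retry}; fixed.
Sat(EG (busy ∨ error)) = {Err, Hold, Check, Retry}
E[¬busy U EG (busy ∨ error)]: least fixpoint, start Z0 = Sat(EG (busy ∨ error)) = {Err, Hold, Check, Retry}, add states in Sat(¬busy) with some successor in Z. Z1 = {Err, Hold, Check, Retry, Reset}; fixed.
Sat(E[¬busy U EG (busy ∨ error)]) = {Err, Hold, Check, Retry, Reset}
Done ∉ Sat(E[¬busy U EG (busy ∨ error)]) = {Err, Hold, Check, Retry, Reset}, so the formula does not hold at Done.

No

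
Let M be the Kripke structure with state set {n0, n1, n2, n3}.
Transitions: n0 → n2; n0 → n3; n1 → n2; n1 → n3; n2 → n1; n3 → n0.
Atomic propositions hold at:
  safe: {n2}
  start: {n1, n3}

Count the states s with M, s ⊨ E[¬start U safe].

Sat(¬start) = {n0, n2}
E[¬start U safe]: least fixpoint, start Z0 = Sat(safe) = {n2}, add states in Sat(¬start) with some successor in Z. Z1 = {n0, n2}; fixed.
Sat(E[¬start U safe]) = {n0, n2}
|Sat(E[¬start U safe])| = |{n0, n2}| = 2.

2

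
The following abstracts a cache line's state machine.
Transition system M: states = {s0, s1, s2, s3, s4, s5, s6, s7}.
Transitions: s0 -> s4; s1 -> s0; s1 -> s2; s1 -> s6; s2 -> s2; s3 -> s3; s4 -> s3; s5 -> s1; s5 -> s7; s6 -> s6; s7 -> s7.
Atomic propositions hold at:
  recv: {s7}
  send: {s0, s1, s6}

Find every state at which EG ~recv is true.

Sat(~recv) = {s0, s1, s2, s3, s4, s5, s6}
EG ~recv: greatest fixpoint, start Z0 = {s0, s1, s2, s3, s4, s5, s6}, keep only states in Sat with some successor in Z. Already a fixed point.
Sat(EG ~recv) = {s0, s1, s2, s3, s4, s5, s6}

{s0, s1, s2, s3, s4, s5, s6}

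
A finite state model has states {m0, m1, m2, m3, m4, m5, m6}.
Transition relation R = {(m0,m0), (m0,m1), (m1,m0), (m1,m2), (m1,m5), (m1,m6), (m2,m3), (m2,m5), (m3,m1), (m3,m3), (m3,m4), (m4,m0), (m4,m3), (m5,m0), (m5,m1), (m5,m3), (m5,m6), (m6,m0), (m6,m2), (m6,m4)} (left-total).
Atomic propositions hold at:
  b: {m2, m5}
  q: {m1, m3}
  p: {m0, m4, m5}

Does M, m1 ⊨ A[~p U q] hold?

Yes

Sat(~p) = {m1, m2, m3, m6}
A[~p U q]: least fixpoint, start Z0 = Sat(q) = {m1, m3}, add states in Sat(~p) with every successor in Z. Already a fixed point.
Sat(A[~p U q]) = {m1, m3}
m1 ∈ Sat(A[~p U q]) = {m1, m3}, so the formula holds at m1.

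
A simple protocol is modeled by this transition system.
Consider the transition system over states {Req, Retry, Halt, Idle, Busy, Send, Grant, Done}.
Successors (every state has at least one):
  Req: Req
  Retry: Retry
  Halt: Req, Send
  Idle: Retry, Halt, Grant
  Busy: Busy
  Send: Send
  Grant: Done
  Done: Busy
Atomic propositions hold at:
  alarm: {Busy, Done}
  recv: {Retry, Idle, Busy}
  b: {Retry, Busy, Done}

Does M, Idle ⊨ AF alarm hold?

AF alarm: least fixpoint, start Z0 = {Busy, Done}, add states with every successor in Z. Z1 = {Busy, Grant, Done}; fixed.
Sat(AF alarm) = {Busy, Grant, Done}
Idle ∉ Sat(AF alarm) = {Busy, Grant, Done}, so the formula does not hold at Idle.

No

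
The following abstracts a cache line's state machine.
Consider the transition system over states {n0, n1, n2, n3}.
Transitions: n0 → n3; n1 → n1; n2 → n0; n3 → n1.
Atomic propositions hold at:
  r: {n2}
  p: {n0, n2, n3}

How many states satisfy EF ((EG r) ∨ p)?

EG r: greatest fixpoint, start Z0 = {n2}, keep only states in Sat with some successor in Z. Z1 = ∅; fixed.
Sat(EG r) = ∅
Sat((EG r) ∨ p) = {n0, n2, n3}
EF ((EG r) ∨ p): least fixpoint, start Z0 = {n0, n2, n3}, add states with some successor in Z. Already a fixed point.
Sat(EF ((EG r) ∨ p)) = {n0, n2, n3}
|Sat(EF ((EG r) ∨ p))| = |{n0, n2, n3}| = 3.

3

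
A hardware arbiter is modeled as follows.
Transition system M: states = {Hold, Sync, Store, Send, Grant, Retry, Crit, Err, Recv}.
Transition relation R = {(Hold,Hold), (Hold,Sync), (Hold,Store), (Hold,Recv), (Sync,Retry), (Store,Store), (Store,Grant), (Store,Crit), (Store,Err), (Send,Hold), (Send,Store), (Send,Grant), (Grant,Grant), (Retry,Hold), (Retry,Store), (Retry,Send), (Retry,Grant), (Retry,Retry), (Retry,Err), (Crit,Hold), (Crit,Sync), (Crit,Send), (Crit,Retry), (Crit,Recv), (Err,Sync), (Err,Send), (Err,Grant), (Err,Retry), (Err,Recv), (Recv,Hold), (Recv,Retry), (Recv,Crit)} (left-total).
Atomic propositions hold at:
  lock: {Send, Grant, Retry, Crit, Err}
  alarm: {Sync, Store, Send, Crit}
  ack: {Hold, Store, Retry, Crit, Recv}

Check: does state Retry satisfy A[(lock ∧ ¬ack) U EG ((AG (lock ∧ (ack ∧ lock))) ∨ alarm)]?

No

Sat(¬ack) = {Sync, Send, Grant, Err}
Sat(lock ∧ ¬ack) = {Send, Grant, Err}
Sat(ack ∧ lock) = {Retry, Crit}
Sat(lock ∧ (ack ∧ lock)) = {Retry, Crit}
AG (lock ∧ (ack ∧ lock)): greatest fixpoint, start Z0 = {Retry, Crit}, keep only states in Sat with every successor in Z. Z1 = ∅; fixed.
Sat(AG (lock ∧ (ack ∧ lock))) = ∅
Sat((AG (lock ∧ (ack ∧ lock))) ∨ alarm) = {Sync, Store, Send, Crit}
EG ((AG (lock ∧ (ack ∧ lock))) ∨ alarm): greatest fixpoint, start Z0 = {Sync, Store, Send, Crit}, keep only states in Sat with some successor in Z. Z1 = {Store, Send, Crit}; fixed.
Sat(EG ((AG (lock ∧ (ack ∧ lock))) ∨ alarm)) = {Store, Send, Crit}
A[(lock ∧ ¬ack) U EG ((AG (lock ∧ (ack ∧ lock))) ∨ alarm)]: least fixpoint, start Z0 = Sat(EG ((AG (lock ∧ (ack ∧ lock))) ∨ alarm)) = {Store, Send, Crit}, add states in Sat(lock ∧ ¬ack) with every successor in Z. Already a fixed point.
Sat(A[(lock ∧ ¬ack) U EG ((AG (lock ∧ (ack ∧ lock))) ∨ alarm)]) = {Store, Send, Crit}
Retry ∉ Sat(A[(lock ∧ ¬ack) U EG ((AG (lock ∧ (ack ∧ lock))) ∨ alarm)]) = {Store, Send, Crit}, so the formula does not hold at Retry.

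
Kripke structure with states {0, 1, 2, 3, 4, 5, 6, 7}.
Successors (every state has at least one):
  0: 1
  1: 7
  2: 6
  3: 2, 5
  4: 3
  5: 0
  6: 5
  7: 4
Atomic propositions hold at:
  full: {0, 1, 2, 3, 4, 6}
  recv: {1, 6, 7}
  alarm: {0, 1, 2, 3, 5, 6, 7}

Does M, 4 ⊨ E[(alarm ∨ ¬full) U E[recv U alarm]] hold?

Sat(¬full) = {5, 7}
Sat(alarm ∨ ¬full) = {0, 1, 2, 3, 5, 6, 7}
E[recv U alarm]: least fixpoint, start Z0 = Sat(alarm) = {0, 1, 2, 3, 5, 6, 7}, add states in Sat(recv) with some successor in Z. Already a fixed point.
Sat(E[recv U alarm]) = {0, 1, 2, 3, 5, 6, 7}
E[(alarm ∨ ¬full) U E[recv U alarm]]: least fixpoint, start Z0 = Sat(E[recv U alarm]) = {0, 1, 2, 3, 5, 6, 7}, add states in Sat(alarm ∨ ¬full) with some successor in Z. Already a fixed point.
Sat(E[(alarm ∨ ¬full) U E[recv U alarm]]) = {0, 1, 2, 3, 5, 6, 7}
4 ∉ Sat(E[(alarm ∨ ¬full) U E[recv U alarm]]) = {0, 1, 2, 3, 5, 6, 7}, so the formula does not hold at 4.

No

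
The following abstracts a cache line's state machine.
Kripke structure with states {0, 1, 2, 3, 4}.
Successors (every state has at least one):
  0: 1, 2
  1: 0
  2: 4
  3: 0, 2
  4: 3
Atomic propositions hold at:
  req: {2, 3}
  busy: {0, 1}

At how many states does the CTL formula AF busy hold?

2

AF busy: least fixpoint, start Z0 = {0, 1}, add states with every successor in Z. Already a fixed point.
Sat(AF busy) = {0, 1}
|Sat(AF busy)| = |{0, 1}| = 2.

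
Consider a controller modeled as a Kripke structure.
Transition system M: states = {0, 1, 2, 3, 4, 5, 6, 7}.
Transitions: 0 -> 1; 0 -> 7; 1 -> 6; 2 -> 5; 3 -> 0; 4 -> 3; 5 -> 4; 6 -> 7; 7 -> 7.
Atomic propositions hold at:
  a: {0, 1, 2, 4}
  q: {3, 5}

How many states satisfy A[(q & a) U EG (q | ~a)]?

2

Sat(q & a) = ∅
Sat(~a) = {3, 5, 6, 7}
Sat(q | ~a) = {3, 5, 6, 7}
EG (q | ~a): greatest fixpoint, start Z0 = {3, 5, 6, 7}, keep only states in Sat with some successor in Z. Z1 = {6, 7}; fixed.
Sat(EG (q | ~a)) = {6, 7}
A[(q & a) U EG (q | ~a)]: least fixpoint, start Z0 = Sat(EG (q | ~a)) = {6, 7}, add states in Sat(q & a) with every successor in Z. Already a fixed point.
Sat(A[(q & a) U EG (q | ~a)]) = {6, 7}
|Sat(A[(q & a) U EG (q | ~a)])| = |{6, 7}| = 2.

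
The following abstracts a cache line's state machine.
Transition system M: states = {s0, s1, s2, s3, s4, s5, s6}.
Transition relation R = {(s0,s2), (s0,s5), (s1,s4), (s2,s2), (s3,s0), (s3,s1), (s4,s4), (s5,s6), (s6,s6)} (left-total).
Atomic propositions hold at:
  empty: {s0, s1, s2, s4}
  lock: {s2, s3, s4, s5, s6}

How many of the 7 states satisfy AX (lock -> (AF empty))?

AF empty: least fixpoint, start Z0 = {s0, s1, s2, s4}, add states with every successor in Z. Z1 = {s0, s1, s2, s3, s4}; fixed.
Sat(AF empty) = {s0, s1, s2, s3, s4}
Sat(lock -> (AF empty)) = {s0, s1, s2, s3, s4}
Sat(AX (lock -> (AF empty))) = {s : every successor in {s0, s1, s2, s3, s4}} = {s1, s2, s3, s4}
|Sat(AX (lock -> (AF empty)))| = |{s1, s2, s3, s4}| = 4.

4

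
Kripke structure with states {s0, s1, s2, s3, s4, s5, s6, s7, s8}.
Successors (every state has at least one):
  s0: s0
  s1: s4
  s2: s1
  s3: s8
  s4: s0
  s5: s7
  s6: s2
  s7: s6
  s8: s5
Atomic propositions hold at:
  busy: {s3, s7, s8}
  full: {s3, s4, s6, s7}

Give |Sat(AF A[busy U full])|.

A[busy U full]: least fixpoint, start Z0 = Sat(full) = {s3, s4, s6, s7}, add states in Sat(busy) with every successor in Z. Already a fixed point.
Sat(A[busy U full]) = {s3, s4, s6, s7}
AF A[busy U full]: least fixpoint, start Z0 = {s3, s4, s6, s7}, add states with every successor in Z. Z1 = {s1, s3, s4, s5, s6, s7}; Z2 = {s1, s2, s3, s4, s5, s6, s7, s8}; fixed.
Sat(AF A[busy U full]) = {s1, s2, s3, s4, s5, s6, s7, s8}
|Sat(AF A[busy U full])| = |{s1, s2, s3, s4, s5, s6, s7, s8}| = 8.

8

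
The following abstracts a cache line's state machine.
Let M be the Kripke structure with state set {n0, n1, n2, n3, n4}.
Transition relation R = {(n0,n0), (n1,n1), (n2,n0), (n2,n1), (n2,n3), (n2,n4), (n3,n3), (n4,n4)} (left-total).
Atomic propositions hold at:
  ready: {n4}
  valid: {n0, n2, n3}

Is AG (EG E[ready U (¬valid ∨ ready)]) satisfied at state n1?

Yes

Sat(¬valid) = {n1, n4}
Sat(¬valid ∨ ready) = {n1, n4}
E[ready U (¬valid ∨ ready)]: least fixpoint, start Z0 = Sat((¬valid ∨ ready)) = {n1, n4}, add states in Sat(ready) with some successor in Z. Already a fixed point.
Sat(E[ready U (¬valid ∨ ready)]) = {n1, n4}
EG E[ready U (¬valid ∨ ready)]: greatest fixpoint, start Z0 = {n1, n4}, keep only states in Sat with some successor in Z. Already a fixed point.
Sat(EG E[ready U (¬valid ∨ ready)]) = {n1, n4}
AG (EG E[ready U (¬valid ∨ ready)]): greatest fixpoint, start Z0 = {n1, n4}, keep only states in Sat with every successor in Z. Already a fixed point.
Sat(AG (EG E[ready U (¬valid ∨ ready)])) = {n1, n4}
n1 ∈ Sat(AG (EG E[ready U (¬valid ∨ ready)])) = {n1, n4}, so the formula holds at n1.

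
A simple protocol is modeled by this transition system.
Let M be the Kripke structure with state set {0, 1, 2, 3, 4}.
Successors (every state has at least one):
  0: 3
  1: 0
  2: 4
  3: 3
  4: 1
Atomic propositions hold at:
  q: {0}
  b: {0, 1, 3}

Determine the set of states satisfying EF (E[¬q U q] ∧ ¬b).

{2, 4}

Sat(¬q) = {1, 2, 3, 4}
E[¬q U q]: least fixpoint, start Z0 = Sat(q) = {0}, add states in Sat(¬q) with some successor in Z. Z1 = {0, 1}; Z2 = {0, 1, 4}; Z3 = {0, 1, 2, 4}; fixed.
Sat(E[¬q U q]) = {0, 1, 2, 4}
Sat(¬b) = {2, 4}
Sat(E[¬q U q] ∧ ¬b) = {2, 4}
EF (E[¬q U q] ∧ ¬b): least fixpoint, start Z0 = {2, 4}, add states with some successor in Z. Already a fixed point.
Sat(EF (E[¬q U q] ∧ ¬b)) = {2, 4}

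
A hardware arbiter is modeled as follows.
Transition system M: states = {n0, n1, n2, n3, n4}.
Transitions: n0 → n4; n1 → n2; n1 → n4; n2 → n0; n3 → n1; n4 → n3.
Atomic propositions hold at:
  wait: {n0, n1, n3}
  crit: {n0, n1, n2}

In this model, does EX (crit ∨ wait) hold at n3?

Yes

Sat(crit ∨ wait) = {n0, n1, n2, n3}
Sat(EX (crit ∨ wait)) = {s : some successor in {n0, n1, n2, n3}} = {n1, n2, n3, n4}
n3 ∈ Sat(EX (crit ∨ wait)) = {n1, n2, n3, n4}, so the formula holds at n3.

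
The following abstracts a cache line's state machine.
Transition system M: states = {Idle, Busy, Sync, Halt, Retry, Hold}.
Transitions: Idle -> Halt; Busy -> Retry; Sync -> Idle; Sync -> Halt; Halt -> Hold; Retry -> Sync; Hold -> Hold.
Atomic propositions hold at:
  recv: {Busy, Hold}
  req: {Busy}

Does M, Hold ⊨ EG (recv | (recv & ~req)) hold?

Yes

Sat(~req) = {Idle, Sync, Halt, Retry, Hold}
Sat(recv & ~req) = {Hold}
Sat(recv | (recv & ~req)) = {Busy, Hold}
EG (recv | (recv & ~req)): greatest fixpoint, start Z0 = {Busy, Hold}, keep only states in Sat with some successor in Z. Z1 = {Hold}; fixed.
Sat(EG (recv | (recv & ~req))) = {Hold}
Hold ∈ Sat(EG (recv | (recv & ~req))) = {Hold}, so the formula holds at Hold.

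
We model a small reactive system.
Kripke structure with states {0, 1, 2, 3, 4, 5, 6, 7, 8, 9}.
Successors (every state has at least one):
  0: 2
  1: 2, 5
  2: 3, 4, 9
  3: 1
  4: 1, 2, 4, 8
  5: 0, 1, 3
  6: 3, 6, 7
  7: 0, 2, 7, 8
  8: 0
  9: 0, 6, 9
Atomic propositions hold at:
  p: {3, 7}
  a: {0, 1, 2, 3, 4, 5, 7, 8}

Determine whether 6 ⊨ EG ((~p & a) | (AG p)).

Sat(~p) = {0, 1, 2, 4, 5, 6, 8, 9}
Sat(~p & a) = {0, 1, 2, 4, 5, 8}
AG p: greatest fixpoint, start Z0 = {3, 7}, keep only states in Sat with every successor in Z. Z1 = ∅; fixed.
Sat(AG p) = ∅
Sat((~p & a) | (AG p)) = {0, 1, 2, 4, 5, 8}
EG ((~p & a) | (AG p)): greatest fixpoint, start Z0 = {0, 1, 2, 4, 5, 8}, keep only states in Sat with some successor in Z. Already a fixed point.
Sat(EG ((~p & a) | (AG p))) = {0, 1, 2, 4, 5, 8}
6 ∉ Sat(EG ((~p & a) | (AG p))) = {0, 1, 2, 4, 5, 8}, so the formula does not hold at 6.

No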